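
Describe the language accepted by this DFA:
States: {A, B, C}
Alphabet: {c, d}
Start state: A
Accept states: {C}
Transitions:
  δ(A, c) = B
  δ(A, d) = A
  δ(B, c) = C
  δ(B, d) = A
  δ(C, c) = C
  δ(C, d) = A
Testing a few strings:
  'cd' → reject
  'ccdc' → reject
  'd' → reject
  'c' → reject
State roles: A=last symbol not c; B=one trailing c; C=two trailing c's
All strings over {c,d} ending with cc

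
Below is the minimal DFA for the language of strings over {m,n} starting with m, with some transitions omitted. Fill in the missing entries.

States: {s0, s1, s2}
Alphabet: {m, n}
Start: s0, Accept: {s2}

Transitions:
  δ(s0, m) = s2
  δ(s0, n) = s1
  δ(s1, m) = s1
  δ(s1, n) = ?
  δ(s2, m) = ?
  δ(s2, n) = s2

From the language and accept set, identify what each state tracks — s0: no input read; s1: started with n (dead); s2: started with m.
Each missing δ(q, a) is the state matching the new tracked value after reading a.
δ(s1, n) = s1; δ(s2, m) = s2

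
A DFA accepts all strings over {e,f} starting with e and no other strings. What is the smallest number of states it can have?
By Myhill–Nerode, count the distinguishable equivalence classes: three classes — empty / started with e / started with f (dead).
3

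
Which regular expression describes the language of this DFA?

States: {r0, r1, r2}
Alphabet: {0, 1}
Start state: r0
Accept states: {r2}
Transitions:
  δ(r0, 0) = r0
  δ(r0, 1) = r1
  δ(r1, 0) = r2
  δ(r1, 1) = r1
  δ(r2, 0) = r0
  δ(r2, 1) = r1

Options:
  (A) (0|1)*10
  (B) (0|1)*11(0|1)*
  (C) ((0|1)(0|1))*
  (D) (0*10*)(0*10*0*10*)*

Check each option against the DFA on short strings; one disagreement eliminates an option:
  (A) (0|1)*10: agrees with the DFA on every string of length ≤ 6
  (B) (0|1)*11(0|1)*: on '10' the DFA goes r0 → r1 → r2 and accepts (r2 ∈ Accept), but the regex does not match it → eliminate
  (C) ((0|1)(0|1))*: on ε the DFA stays in r0 and rejects (r0 ∉ Accept), but the regex matches it → eliminate
  (D) (0*10*)(0*10*0*10*)*: on '1' the DFA goes r0 → r1 and rejects (r1 ∉ Accept), but the regex matches it → eliminate
Only (A) is consistent with the DFA.
(A) (0|1)*10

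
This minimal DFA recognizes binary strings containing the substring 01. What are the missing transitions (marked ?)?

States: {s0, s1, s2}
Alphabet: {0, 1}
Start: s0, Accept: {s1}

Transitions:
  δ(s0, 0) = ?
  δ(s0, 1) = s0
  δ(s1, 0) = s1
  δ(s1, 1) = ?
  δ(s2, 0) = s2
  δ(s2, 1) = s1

From the language and accept set, identify what each state tracks — s0: no 0 seen yet; s1: substring 01 seen; s2: seen a 0, waiting for 1.
Each missing δ(q, a) is the state matching the new tracked value after reading a.
δ(s0, 0) = s2; δ(s1, 1) = s1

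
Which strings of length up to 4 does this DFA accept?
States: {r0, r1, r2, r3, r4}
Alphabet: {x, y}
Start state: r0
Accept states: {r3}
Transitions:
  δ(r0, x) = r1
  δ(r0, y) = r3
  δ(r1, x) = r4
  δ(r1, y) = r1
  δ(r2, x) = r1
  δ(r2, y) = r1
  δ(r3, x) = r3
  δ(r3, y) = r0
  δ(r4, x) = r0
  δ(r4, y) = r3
y, yx, xxy, yxx, yyy, xxxy, xxyx, xyxy, yxxx, yxyy, yyyx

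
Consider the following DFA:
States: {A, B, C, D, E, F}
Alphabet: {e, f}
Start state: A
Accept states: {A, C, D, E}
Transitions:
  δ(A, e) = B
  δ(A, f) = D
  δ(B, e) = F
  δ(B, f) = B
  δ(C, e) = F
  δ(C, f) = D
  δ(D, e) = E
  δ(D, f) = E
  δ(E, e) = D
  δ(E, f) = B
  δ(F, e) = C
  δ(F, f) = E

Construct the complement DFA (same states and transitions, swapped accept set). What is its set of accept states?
Complement accept states = All states \ Original accept states
= {A, B, C, D, E, F} \ {A, C, D, E}
{B, F}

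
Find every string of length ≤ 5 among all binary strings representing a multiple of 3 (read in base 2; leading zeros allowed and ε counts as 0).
ε, 0, 00, 11, 000, 011, 110, 0000, 0011, 0110, 1001, 1100, 1111, 00000, 00011, 00110, 01001, 01100, 01111, 10010, 10101, 11000, 11011, 11110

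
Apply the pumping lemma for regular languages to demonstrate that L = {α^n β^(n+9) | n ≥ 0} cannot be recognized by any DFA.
Assume L is regular with pumping length p. Idea: pumping the α-block breaks the fixed offset of 9.
Choose s = α^p β^(p+9) ∈ L. By the pumping lemma, s = xyz with |xy| ≤ p, |y| > 0, so y = α^k with k ≥ 1. Then xy²z = α^(p+k) β^(p+9). For this to be in L we would need p+9 = (p+k)+9, i.e. k = 0, contradicting k ≥ 1. So xy²z ∉ L.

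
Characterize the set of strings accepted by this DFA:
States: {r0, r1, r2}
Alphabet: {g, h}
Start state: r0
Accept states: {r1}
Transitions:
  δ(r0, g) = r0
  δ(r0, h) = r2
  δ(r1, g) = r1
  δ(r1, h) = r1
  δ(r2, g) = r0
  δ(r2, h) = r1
Testing a few strings:
  'hg' → reject
  'gg' → reject
  'g' → reject
  'h' → reject
State roles: r0=no progress toward hh; r1=substring hh seen; r2=one trailing h
All strings over {g,h} containing the substring hh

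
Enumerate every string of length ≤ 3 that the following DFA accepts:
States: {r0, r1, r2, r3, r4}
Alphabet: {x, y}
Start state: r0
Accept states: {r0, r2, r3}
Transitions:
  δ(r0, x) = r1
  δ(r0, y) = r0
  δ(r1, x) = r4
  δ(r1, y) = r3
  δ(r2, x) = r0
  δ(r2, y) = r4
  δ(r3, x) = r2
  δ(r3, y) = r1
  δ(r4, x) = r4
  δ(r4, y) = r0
ε, y, xy, yy, xxy, xyx, yxy, yyy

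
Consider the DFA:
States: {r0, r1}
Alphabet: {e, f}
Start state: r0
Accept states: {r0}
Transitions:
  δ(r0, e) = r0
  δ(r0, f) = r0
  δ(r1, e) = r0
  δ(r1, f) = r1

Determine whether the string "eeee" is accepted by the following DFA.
Processing string "eeee":
  r0 --e--> r0
  r0 --e--> r0
  r0 --e--> r0
  r0 --e--> r0
Final state: r0
Accept states: {r0}
Yes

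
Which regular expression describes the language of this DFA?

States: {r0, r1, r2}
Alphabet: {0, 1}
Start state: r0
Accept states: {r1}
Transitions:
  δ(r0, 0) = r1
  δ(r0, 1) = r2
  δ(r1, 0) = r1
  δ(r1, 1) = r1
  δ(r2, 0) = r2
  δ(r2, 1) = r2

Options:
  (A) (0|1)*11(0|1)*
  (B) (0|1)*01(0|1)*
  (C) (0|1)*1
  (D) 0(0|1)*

Check each option against the DFA on short strings; one disagreement eliminates an option:
  (A) (0|1)*11(0|1)*: on '0' the DFA goes r0 → r1 and accepts (r1 ∈ Accept), but the regex does not match it → eliminate
  (B) (0|1)*01(0|1)*: on '0' the DFA goes r0 → r1 and accepts (r1 ∈ Accept), but the regex does not match it → eliminate
  (C) (0|1)*1: on '0' the DFA goes r0 → r1 and accepts (r1 ∈ Accept), but the regex does not match it → eliminate
  (D) 0(0|1)*: agrees with the DFA on every string of length ≤ 6
Only (D) is consistent with the DFA.
(D) 0(0|1)*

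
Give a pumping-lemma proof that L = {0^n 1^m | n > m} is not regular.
Assume L is regular with pumping length p. Idea: pumping down the 0-block drops the 0-count to at most the 1-count.
Choose s = 0^(p+1) 1^p ∈ L (|s| = 2p+1 ≥ p). By the pumping lemma, s = xyz with |xy| ≤ p, |y| > 0, so y = 0^k with k ≥ 1. Take i = 0: xz = 0^(p+1−k) 1^p. Since k ≥ 1, p+1−k ≤ p, so the number of 0's is no longer strictly greater than the number of 1's, hence xz ∉ L.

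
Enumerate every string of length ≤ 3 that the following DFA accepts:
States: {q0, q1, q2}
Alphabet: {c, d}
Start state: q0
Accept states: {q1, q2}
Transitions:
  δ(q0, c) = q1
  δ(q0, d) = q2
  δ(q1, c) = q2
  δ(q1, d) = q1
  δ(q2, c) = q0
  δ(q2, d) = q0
c, d, cc, cd, cdc, cdd, dcc, dcd, ddc, ddd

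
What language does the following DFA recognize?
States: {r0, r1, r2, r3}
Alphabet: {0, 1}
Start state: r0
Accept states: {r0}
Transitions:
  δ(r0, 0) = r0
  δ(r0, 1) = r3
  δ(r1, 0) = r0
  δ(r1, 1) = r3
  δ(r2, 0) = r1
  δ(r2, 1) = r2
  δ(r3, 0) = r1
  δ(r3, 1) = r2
Testing a few strings:
  '10' → reject
  '0011' → reject
  '0' → accept
  '1111' → reject
State roles: r0=value ≡ 0 (mod 4); r1=value ≡ 2 (mod 4); r2=value ≡ 3 (mod 4); r3=value ≡ 1 (mod 4)
All binary strings representing a multiple of 4 (read in base 2; leading zeros allowed and ε counts as 0)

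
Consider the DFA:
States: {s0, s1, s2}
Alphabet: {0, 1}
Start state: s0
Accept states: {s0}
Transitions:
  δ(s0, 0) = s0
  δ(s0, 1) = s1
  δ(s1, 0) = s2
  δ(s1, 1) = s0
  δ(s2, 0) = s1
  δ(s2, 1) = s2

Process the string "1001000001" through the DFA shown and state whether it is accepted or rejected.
Processing string "1001000001":
  s0 --1--> s1
  s1 --0--> s2
  s2 --0--> s1
  s1 --1--> s0
  s0 --0--> s0
  s0 --0--> s0
  s0 --0--> s0
  s0 --0--> s0
  s0 --0--> s0
  s0 --1--> s1
Final state: s1
Accept states: {s0}
No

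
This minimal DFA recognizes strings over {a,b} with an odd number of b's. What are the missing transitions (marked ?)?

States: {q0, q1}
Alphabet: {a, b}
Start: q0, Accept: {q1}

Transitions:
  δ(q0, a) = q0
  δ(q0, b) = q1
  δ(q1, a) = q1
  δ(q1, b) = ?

From the language and accept set, identify what each state tracks — q0: even number of b's so far; q1: odd number of b's so far.
Each missing δ(q, a) is the state matching the new tracked value after reading a.
δ(q1, b) = q0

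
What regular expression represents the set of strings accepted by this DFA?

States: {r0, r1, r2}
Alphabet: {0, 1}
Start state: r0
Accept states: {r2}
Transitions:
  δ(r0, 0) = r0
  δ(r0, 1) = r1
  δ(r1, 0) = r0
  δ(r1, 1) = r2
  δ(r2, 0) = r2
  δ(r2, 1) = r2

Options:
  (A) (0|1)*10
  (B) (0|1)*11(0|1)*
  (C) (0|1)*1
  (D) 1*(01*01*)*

Check each option against the DFA on short strings; one disagreement eliminates an option:
  (A) (0|1)*10: on '10' the DFA goes r0 → r1 → r0 and rejects (r0 ∉ Accept), but the regex matches it → eliminate
  (B) (0|1)*11(0|1)*: agrees with the DFA on every string of length ≤ 6
  (C) (0|1)*1: on '1' the DFA goes r0 → r1 and rejects (r1 ∉ Accept), but the regex matches it → eliminate
  (D) 1*(01*01*)*: on ε the DFA stays in r0 and rejects (r0 ∉ Accept), but the regex matches it → eliminate
Only (B) is consistent with the DFA.
(B) (0|1)*11(0|1)*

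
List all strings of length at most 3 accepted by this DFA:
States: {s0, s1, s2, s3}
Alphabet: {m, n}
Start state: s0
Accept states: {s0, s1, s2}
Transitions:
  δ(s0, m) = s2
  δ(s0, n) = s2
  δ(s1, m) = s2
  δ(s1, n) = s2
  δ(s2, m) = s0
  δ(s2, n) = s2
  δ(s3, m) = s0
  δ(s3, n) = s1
ε, m, n, mm, mn, nm, nn, mmm, mmn, mnm, mnn, nmm, nmn, nnm, nnn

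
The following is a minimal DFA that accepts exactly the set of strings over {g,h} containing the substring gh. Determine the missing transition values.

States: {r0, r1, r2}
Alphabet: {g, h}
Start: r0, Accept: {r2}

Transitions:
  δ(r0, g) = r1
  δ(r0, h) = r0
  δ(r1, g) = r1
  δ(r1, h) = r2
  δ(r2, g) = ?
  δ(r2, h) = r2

From the language and accept set, identify what each state tracks — r0: no g seen yet; r1: seen a g, waiting for h; r2: substring gh seen.
Each missing δ(q, a) is the state matching the new tracked value after reading a.
δ(r2, g) = r2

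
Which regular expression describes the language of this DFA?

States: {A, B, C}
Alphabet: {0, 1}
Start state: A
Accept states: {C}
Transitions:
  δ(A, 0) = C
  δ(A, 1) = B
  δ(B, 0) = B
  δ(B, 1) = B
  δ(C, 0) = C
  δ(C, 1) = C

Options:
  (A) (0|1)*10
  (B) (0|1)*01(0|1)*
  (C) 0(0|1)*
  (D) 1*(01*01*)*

Check each option against the DFA on short strings; one disagreement eliminates an option:
  (A) (0|1)*10: on '0' the DFA goes A → C and accepts (C ∈ Accept), but the regex does not match it → eliminate
  (B) (0|1)*01(0|1)*: on '0' the DFA goes A → C and accepts (C ∈ Accept), but the regex does not match it → eliminate
  (C) 0(0|1)*: agrees with the DFA on every string of length ≤ 6
  (D) 1*(01*01*)*: on ε the DFA stays in A and rejects (A ∉ Accept), but the regex matches it → eliminate
Only (C) is consistent with the DFA.
(C) 0(0|1)*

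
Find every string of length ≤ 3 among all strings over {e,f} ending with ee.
ee, eee, fee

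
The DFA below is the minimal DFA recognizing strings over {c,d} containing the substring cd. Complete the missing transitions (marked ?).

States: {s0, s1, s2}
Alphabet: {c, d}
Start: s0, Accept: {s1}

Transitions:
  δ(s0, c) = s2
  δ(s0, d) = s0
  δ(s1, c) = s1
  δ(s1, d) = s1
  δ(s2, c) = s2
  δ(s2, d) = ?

From the language and accept set, identify what each state tracks — s0: no c seen yet; s1: substring cd seen; s2: seen a c, waiting for d.
Each missing δ(q, a) is the state matching the new tracked value after reading a.
δ(s2, d) = s1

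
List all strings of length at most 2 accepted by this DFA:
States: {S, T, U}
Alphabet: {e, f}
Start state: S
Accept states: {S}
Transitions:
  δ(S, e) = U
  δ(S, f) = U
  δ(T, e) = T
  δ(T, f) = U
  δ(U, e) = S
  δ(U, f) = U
ε, ee, fe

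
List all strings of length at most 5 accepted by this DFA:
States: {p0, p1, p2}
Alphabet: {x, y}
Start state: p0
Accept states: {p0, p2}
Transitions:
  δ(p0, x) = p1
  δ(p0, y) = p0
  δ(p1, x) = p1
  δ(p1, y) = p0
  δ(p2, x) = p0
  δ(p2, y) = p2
ε, y, xy, yy, xxy, xyy, yxy, yyy, xxxy, xxyy, xyxy, xyyy, yxxy, yxyy, yyxy, yyyy, xxxxy, xxxyy, xxyxy, xxyyy, xyxxy, xyxyy, xyyxy, xyyyy, yxxxy, yxxyy, yxyxy, yxyyy, yyxxy, yyxyy, yyyxy, yyyyy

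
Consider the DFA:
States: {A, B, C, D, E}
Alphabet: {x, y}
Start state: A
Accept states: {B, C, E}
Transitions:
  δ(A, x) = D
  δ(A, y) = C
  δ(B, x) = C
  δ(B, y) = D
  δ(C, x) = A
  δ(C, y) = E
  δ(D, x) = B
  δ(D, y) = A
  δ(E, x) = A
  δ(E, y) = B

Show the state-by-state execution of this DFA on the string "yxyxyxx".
read 'y': A → C
  read 'x': C → A
  read 'y': A → C
  read 'x': C → A
  read 'y': A → C
  read 'x': C → A
  read 'x': A → D
A -> C -> A -> C -> A -> C -> A -> D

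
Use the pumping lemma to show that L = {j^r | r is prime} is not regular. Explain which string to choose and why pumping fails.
Assume L is regular with pumping length p. Idea: pumping by a suitable count produces a composite length.
Let q be a prime with q ≥ p and choose s = j^q ∈ L. By the pumping lemma, s = xyz with |xy| ≤ p, |y| = k ≥ 1. Take i = q+1: |xy^(q+1)z| = q + q·k = q(1+k). Since q ≥ 2 and 1+k ≥ 2, q(1+k) is composite, so xy^(q+1)z ∉ L.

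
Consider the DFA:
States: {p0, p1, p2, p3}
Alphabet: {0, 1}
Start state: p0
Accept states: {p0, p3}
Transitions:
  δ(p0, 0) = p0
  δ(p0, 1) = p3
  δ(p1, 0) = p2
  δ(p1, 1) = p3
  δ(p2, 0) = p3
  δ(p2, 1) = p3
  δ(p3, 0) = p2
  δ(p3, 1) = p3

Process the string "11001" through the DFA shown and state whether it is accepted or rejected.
Processing string "11001":
  p0 --1--> p3
  p3 --1--> p3
  p3 --0--> p2
  p2 --0--> p3
  p3 --1--> p3
Final state: p3
Accept states: {p0, p3}
Yes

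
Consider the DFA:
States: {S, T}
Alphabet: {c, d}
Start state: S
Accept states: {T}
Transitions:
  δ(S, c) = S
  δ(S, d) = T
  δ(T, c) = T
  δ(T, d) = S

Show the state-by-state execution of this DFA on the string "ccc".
read 'c': S → S
  read 'c': S → S
  read 'c': S → S
S -> S -> S -> S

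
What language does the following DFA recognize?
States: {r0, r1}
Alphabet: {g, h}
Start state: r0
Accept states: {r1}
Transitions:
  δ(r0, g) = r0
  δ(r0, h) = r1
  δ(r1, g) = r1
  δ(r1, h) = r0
Testing a few strings:
  'gg' → reject
  'g' → reject
  'h' → accept
  'hhg' → reject
State roles: r0=even number of h's so far; r1=odd number of h's so far
All strings over {g,h} with an odd number of h's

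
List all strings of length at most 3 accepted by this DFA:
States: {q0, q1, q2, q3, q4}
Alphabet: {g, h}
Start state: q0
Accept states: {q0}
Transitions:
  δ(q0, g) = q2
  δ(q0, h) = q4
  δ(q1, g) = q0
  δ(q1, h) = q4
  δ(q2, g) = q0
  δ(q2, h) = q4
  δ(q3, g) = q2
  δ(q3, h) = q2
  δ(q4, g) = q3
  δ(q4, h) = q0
ε, gg, hh, ghh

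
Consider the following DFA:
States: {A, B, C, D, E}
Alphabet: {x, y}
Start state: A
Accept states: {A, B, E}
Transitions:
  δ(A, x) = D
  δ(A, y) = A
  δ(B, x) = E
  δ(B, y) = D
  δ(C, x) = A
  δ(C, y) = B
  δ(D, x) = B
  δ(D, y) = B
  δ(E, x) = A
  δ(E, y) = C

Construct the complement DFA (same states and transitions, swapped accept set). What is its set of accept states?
Complement accept states = All states \ Original accept states
= {A, B, C, D, E} \ {A, B, E}
{C, D}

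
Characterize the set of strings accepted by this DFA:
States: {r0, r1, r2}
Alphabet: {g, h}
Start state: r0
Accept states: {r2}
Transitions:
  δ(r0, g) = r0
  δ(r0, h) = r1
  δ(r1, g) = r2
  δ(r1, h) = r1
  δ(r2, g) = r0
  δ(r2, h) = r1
Testing a few strings:
  'hhhg' → accept
  'hhg' → accept
  'hh' → reject
  'ghgg' → reject
State roles: r0=no suffix match; r1=one trailing h; r2=suffix is hg
All strings over {g,h} ending with hg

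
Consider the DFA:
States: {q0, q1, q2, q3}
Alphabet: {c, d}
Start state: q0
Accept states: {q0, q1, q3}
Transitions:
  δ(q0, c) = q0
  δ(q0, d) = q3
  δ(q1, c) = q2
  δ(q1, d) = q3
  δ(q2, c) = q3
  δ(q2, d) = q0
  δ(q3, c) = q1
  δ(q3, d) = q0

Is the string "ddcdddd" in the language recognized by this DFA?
Processing string "ddcdddd":
  q0 --d--> q3
  q3 --d--> q0
  q0 --c--> q0
  q0 --d--> q3
  q3 --d--> q0
  q0 --d--> q3
  q3 --d--> q0
Final state: q0
Accept states: {q0, q1, q3}
Yes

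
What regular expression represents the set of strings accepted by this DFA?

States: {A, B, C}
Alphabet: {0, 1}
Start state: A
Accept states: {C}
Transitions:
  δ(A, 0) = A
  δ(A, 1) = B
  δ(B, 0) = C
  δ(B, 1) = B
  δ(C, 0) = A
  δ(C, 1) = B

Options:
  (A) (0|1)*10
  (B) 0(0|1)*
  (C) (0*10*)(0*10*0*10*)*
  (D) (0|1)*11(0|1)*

Check each option against the DFA on short strings; one disagreement eliminates an option:
  (A) (0|1)*10: agrees with the DFA on every string of length ≤ 6
  (B) 0(0|1)*: on '0' the DFA goes A → A and rejects (A ∉ Accept), but the regex matches it → eliminate
  (C) (0*10*)(0*10*0*10*)*: on '1' the DFA goes A → B and rejects (B ∉ Accept), but the regex matches it → eliminate
  (D) (0|1)*11(0|1)*: on '10' the DFA goes A → B → C and accepts (C ∈ Accept), but the regex does not match it → eliminate
Only (A) is consistent with the DFA.
(A) (0|1)*10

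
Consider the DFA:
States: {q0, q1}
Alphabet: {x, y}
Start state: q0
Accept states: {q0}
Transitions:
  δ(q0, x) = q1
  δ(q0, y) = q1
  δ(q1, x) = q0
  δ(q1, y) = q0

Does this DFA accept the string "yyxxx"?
Processing string "yyxxx":
  q0 --y--> q1
  q1 --y--> q0
  q0 --x--> q1
  q1 --x--> q0
  q0 --x--> q1
Final state: q1
Accept states: {q0}
No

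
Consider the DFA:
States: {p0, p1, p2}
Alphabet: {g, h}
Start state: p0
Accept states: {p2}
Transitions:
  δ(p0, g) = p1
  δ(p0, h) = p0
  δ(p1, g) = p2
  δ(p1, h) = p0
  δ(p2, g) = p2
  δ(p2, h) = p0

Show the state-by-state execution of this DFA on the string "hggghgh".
read 'h': p0 → p0
  read 'g': p0 → p1
  read 'g': p1 → p2
  read 'g': p2 → p2
  read 'h': p2 → p0
  read 'g': p0 → p1
  read 'h': p1 → p0
p0 -> p0 -> p1 -> p2 -> p2 -> p0 -> p1 -> p0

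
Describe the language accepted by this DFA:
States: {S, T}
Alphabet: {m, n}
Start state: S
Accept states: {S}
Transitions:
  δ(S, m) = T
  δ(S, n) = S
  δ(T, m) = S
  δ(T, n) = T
Testing a few strings:
  'mm' → accept
  'mn' → reject
  'nn' → accept
  'nmm' → accept
State roles: S=even number of m's so far; T=odd number of m's so far
All strings over {m,n} with an even number of m's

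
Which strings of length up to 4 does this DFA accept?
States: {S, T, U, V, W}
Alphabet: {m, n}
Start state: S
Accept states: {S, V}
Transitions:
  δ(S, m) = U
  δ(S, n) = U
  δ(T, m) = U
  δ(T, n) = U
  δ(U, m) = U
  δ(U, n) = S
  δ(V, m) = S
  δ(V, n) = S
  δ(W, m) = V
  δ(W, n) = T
ε, mn, nn, mmn, nmn, mmmn, mnmn, mnnn, nmmn, nnmn, nnnn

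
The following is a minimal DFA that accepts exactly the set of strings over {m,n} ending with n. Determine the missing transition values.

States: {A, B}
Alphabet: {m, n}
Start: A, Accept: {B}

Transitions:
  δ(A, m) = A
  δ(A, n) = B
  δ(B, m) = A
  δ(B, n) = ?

From the language and accept set, identify what each state tracks — A: last symbol not n; B: last symbol is n.
Each missing δ(q, a) is the state matching the new tracked value after reading a.
δ(B, n) = B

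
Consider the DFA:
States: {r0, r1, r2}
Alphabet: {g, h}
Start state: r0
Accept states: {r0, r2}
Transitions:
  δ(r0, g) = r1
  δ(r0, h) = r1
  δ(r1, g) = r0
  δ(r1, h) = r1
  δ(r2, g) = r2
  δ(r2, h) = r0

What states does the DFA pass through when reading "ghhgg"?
read 'g': r0 → r1
  read 'h': r1 → r1
  read 'h': r1 → r1
  read 'g': r1 → r0
  read 'g': r0 → r1
r0 -> r1 -> r1 -> r1 -> r0 -> r1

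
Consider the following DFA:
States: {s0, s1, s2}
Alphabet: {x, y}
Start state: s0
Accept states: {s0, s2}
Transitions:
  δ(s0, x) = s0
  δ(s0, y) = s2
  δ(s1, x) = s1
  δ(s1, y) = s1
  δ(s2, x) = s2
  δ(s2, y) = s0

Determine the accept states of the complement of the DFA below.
Complement accept states = All states \ Original accept states
= {s0, s1, s2} \ {s0, s2}
{s1}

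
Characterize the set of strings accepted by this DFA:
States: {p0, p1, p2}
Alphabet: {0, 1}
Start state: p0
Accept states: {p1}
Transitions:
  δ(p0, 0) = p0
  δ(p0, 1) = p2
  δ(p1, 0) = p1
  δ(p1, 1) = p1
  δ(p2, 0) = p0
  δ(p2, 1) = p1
Testing a few strings:
  '011' → accept
  '1' → reject
  '0111' → accept
  '001' → reject
State roles: p0=no progress toward 11; p1=substring 11 seen; p2=one trailing 1
All binary strings containing the substring 11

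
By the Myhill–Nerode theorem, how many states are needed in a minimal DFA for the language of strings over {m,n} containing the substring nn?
By Myhill–Nerode, count the distinguishable equivalence classes: three classes — no progress / one trailing n / nn seen.
3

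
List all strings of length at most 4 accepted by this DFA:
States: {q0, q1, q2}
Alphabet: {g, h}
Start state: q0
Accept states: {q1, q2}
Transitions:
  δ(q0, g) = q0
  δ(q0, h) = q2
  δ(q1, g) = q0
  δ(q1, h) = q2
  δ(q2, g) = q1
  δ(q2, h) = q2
h, gh, hg, hh, ggh, ghg, ghh, hgh, hhg, hhh, gggh, gghg, gghh, ghgh, ghhg, ghhh, hggh, hghg, hghh, hhgh, hhhg, hhhh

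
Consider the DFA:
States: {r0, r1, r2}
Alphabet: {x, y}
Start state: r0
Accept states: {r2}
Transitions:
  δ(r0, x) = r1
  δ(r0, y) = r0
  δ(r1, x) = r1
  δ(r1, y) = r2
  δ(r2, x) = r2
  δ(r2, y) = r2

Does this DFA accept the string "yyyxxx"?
Processing string "yyyxxx":
  r0 --y--> r0
  r0 --y--> r0
  r0 --y--> r0
  r0 --x--> r1
  r1 --x--> r1
  r1 --x--> r1
Final state: r1
Accept states: {r2}
No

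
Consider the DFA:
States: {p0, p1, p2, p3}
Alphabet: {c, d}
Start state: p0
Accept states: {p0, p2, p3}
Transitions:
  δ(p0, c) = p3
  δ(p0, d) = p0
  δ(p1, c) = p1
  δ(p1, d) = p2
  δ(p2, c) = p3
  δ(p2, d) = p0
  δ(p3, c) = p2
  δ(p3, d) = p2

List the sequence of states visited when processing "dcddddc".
read 'd': p0 → p0
  read 'c': p0 → p3
  read 'd': p3 → p2
  read 'd': p2 → p0
  read 'd': p0 → p0
  read 'd': p0 → p0
  read 'c': p0 → p3
p0 -> p0 -> p3 -> p2 -> p0 -> p0 -> p0 -> p3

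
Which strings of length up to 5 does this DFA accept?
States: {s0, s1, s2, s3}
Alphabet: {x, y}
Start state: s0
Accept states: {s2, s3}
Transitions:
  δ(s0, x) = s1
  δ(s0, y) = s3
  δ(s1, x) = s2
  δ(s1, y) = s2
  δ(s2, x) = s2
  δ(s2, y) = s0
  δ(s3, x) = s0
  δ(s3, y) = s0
y, xx, xy, xxx, xyx, yxy, yyy, xxxx, xxyy, xyxx, xyyy, yxxx, yxxy, yyxx, yyxy, xxxxx, xxxyy, xxyxx, xxyxy, xyxxx, xyxyy, xyyxx, xyyxy, yxxxx, yxxyx, yxyxy, yxyyy, yyxxx, yyxyx, yyyxy, yyyyy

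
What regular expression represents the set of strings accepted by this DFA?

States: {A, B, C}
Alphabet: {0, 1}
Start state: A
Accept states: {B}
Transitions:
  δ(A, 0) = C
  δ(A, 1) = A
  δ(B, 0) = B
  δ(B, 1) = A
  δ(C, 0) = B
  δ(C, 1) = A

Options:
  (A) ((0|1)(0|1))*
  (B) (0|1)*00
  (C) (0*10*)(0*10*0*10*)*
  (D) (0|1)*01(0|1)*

Check each option against the DFA on short strings; one disagreement eliminates an option:
  (A) ((0|1)(0|1))*: on ε the DFA stays in A and rejects (A ∉ Accept), but the regex matches it → eliminate
  (B) (0|1)*00: agrees with the DFA on every string of length ≤ 6
  (C) (0*10*)(0*10*0*10*)*: on '1' the DFA goes A → A and rejects (A ∉ Accept), but the regex matches it → eliminate
  (D) (0|1)*01(0|1)*: on '00' the DFA goes A → C → B and accepts (B ∈ Accept), but the regex does not match it → eliminate
Only (B) is consistent with the DFA.
(B) (0|1)*00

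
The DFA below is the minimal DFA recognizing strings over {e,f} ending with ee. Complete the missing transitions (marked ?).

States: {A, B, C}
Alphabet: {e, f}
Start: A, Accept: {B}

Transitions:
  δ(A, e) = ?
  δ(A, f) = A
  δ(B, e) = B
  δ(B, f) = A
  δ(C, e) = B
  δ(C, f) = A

From the language and accept set, identify what each state tracks — A: last symbol not e; B: two trailing e's; C: one trailing e.
Each missing δ(q, a) is the state matching the new tracked value after reading a.
δ(A, e) = C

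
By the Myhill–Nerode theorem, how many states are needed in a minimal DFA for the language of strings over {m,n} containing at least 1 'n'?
By Myhill–Nerode, count the distinguishable equivalence classes: 2 classes — having seen 0, or ≥1 copies of 'n'; any two classes i < j (j ≤ 1) are distinguished by the string n^(1−j), which takes class j to 1 copy (accepted) but leaves class i below 1 (rejected).
2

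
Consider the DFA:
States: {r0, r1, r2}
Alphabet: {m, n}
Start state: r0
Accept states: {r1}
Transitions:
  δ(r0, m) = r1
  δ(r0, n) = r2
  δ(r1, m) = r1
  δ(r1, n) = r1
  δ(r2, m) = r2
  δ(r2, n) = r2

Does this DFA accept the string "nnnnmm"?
Processing string "nnnnmm":
  r0 --n--> r2
  r2 --n--> r2
  r2 --n--> r2
  r2 --n--> r2
  r2 --m--> r2
  r2 --m--> r2
Final state: r2
Accept states: {r1}
No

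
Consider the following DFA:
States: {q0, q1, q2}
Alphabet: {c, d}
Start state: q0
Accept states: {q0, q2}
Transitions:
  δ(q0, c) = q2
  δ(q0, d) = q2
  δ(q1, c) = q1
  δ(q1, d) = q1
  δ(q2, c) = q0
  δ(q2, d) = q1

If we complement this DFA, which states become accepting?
Complement accept states = All states \ Original accept states
= {q0, q1, q2} \ {q0, q2}
{q1}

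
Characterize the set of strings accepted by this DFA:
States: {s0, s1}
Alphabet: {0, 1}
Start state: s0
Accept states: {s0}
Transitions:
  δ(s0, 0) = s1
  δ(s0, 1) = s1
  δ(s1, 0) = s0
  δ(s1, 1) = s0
Testing a few strings:
  '111' → reject
  '01' → accept
  '10' → accept
  '0' → reject
State roles: s0=even length so far; s1=odd length so far
All binary strings of even length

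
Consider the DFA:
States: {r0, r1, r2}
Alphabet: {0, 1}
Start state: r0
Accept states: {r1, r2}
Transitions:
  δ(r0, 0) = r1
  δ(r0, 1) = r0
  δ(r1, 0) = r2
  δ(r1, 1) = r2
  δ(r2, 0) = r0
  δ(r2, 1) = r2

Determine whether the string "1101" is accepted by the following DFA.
Processing string "1101":
  r0 --1--> r0
  r0 --1--> r0
  r0 --0--> r1
  r1 --1--> r2
Final state: r2
Accept states: {r1, r2}
Yes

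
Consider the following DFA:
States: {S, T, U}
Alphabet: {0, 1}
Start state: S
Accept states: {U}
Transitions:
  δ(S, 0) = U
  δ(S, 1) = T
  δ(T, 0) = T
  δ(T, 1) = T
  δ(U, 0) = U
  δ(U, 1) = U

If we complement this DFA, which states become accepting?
Complement accept states = All states \ Original accept states
= {S, T, U} \ {U}
{S, T}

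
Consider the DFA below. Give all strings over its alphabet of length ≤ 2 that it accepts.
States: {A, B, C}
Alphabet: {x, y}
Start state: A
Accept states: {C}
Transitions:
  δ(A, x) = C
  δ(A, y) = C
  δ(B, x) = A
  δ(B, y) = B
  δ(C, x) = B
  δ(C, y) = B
x, y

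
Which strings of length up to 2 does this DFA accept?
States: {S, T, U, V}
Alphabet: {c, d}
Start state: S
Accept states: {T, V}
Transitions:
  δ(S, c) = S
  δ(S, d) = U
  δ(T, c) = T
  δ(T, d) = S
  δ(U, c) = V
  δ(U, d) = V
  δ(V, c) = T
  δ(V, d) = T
dc, dd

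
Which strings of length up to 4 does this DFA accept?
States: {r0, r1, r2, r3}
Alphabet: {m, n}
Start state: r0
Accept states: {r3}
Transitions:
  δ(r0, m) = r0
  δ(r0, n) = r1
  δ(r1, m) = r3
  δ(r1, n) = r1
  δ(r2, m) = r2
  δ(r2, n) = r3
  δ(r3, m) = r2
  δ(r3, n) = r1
nm, mnm, nnm, mmnm, mnnm, nmmn, nmnm, nnnm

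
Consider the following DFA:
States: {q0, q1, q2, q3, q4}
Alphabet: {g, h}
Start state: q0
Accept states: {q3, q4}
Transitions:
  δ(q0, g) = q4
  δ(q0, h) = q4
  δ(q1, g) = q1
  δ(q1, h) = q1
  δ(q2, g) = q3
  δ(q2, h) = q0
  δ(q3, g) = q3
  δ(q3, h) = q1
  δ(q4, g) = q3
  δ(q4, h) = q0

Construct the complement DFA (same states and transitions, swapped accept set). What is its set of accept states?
Complement accept states = All states \ Original accept states
= {q0, q1, q2, q3, q4} \ {q3, q4}
{q0, q1, q2}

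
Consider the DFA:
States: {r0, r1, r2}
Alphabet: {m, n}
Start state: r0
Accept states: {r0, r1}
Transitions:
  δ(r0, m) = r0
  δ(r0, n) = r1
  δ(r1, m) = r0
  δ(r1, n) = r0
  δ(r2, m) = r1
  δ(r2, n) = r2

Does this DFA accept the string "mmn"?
Processing string "mmn":
  r0 --m--> r0
  r0 --m--> r0
  r0 --n--> r1
Final state: r1
Accept states: {r0, r1}
Yes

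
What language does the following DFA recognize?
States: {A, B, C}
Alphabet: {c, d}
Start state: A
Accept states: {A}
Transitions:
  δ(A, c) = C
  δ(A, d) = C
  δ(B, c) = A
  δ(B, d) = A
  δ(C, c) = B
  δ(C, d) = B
Testing a few strings:
  'dcdd' → reject
  'dddd' → reject
  'd' → reject
  'cddc' → reject
State roles: A=length ≡ 0 (mod 3); B=length ≡ 2 (mod 3); C=length ≡ 1 (mod 3)
All strings over {c,d} whose length is a multiple of 3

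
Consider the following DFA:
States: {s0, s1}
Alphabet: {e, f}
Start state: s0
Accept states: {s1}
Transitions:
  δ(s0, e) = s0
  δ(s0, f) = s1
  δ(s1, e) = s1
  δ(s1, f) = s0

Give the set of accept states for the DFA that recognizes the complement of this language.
Complement accept states = All states \ Original accept states
= {s0, s1} \ {s1}
{s0}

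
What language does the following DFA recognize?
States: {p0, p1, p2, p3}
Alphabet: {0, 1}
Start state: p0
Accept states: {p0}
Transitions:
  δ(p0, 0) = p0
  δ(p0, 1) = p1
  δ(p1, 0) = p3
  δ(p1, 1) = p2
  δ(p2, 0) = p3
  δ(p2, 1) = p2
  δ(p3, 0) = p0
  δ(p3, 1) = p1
Testing a few strings:
  '010' → reject
  '110' → reject
  '111' → reject
  '1' → reject
State roles: p0=value ≡ 0 (mod 4); p1=value ≡ 1 (mod 4); p2=value ≡ 3 (mod 4); p3=value ≡ 2 (mod 4)
All binary strings representing a multiple of 4 (read in base 2; leading zeros allowed and ε counts as 0)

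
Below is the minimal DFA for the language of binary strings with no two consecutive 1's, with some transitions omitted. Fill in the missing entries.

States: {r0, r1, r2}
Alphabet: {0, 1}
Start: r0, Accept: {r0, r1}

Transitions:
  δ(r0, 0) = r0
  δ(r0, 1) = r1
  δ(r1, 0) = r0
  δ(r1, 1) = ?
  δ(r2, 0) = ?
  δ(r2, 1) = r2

From the language and accept set, identify what each state tracks — r0: last symbol not 1 (ok); r1: last symbol 1 (ok); r2: saw 11 (dead).
Each missing δ(q, a) is the state matching the new tracked value after reading a.
δ(r1, 1) = r2; δ(r2, 0) = r2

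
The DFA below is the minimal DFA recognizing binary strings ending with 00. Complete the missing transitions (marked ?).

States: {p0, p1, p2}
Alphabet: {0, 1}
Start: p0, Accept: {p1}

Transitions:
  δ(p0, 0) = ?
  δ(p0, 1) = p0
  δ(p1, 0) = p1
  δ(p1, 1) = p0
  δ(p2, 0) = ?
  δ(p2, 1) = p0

From the language and accept set, identify what each state tracks — p0: last symbol not 0; p1: two trailing 0's; p2: one trailing 0.
Each missing δ(q, a) is the state matching the new tracked value after reading a.
δ(p0, 0) = p2; δ(p2, 0) = p1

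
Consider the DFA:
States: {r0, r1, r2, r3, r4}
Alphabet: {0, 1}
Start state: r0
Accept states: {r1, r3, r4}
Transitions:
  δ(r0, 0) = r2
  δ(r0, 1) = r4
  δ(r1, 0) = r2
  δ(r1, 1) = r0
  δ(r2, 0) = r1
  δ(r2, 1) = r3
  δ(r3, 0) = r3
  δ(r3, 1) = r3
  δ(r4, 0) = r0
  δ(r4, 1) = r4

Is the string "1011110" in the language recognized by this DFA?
Processing string "1011110":
  r0 --1--> r4
  r4 --0--> r0
  r0 --1--> r4
  r4 --1--> r4
  r4 --1--> r4
  r4 --1--> r4
  r4 --0--> r0
Final state: r0
Accept states: {r1, r3, r4}
No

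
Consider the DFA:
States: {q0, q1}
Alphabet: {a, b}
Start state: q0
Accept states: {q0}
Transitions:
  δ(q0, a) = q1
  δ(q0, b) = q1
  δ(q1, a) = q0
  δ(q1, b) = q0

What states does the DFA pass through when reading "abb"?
read 'a': q0 → q1
  read 'b': q1 → q0
  read 'b': q0 → q1
q0 -> q1 -> q0 -> q1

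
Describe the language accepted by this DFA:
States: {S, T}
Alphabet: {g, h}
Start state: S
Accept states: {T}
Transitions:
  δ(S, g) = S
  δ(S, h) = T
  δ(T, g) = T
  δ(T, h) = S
Testing a few strings:
  'hgg' → accept
  'gh' → accept
  'hg' → accept
  'h' → accept
State roles: S=even number of h's so far; T=odd number of h's so far
All strings over {g,h} with an odd number of h's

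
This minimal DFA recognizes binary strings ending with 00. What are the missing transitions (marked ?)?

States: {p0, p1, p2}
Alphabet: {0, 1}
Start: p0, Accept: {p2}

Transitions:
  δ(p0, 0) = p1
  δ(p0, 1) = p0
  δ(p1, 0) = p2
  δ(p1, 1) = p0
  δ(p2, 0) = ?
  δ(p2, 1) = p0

From the language and accept set, identify what each state tracks — p0: last symbol not 0; p1: one trailing 0; p2: two trailing 0's.
Each missing δ(q, a) is the state matching the new tracked value after reading a.
δ(p2, 0) = p2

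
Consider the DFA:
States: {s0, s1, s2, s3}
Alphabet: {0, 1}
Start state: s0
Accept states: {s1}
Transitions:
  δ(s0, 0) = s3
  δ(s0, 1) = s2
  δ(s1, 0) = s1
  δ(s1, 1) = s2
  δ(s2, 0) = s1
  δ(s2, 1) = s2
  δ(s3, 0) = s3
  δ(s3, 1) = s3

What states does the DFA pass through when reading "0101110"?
read '0': s0 → s3
  read '1': s3 → s3
  read '0': s3 → s3
  read '1': s3 → s3
  read '1': s3 → s3
  read '1': s3 → s3
  read '0': s3 → s3
s0 -> s3 -> s3 -> s3 -> s3 -> s3 -> s3 -> s3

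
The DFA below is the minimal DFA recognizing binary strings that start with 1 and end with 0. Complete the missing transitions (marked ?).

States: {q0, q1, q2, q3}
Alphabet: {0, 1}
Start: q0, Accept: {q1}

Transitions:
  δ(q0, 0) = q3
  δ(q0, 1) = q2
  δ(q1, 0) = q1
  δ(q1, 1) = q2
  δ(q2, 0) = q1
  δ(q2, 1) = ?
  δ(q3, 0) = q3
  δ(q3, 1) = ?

From the language and accept set, identify what each state tracks — q0: no input read; q1: started with 1, last symbol 0; q2: started with 1, last symbol 1; q3: started with 0 (dead).
Each missing δ(q, a) is the state matching the new tracked value after reading a.
δ(q2, 1) = q2; δ(q3, 1) = q3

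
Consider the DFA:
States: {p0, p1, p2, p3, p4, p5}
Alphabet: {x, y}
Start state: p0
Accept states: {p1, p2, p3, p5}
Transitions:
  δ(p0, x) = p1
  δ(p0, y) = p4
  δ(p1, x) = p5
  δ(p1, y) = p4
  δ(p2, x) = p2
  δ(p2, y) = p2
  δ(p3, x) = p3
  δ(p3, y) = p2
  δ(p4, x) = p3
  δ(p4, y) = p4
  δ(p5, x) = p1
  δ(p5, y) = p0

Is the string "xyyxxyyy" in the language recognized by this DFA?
Processing string "xyyxxyyy":
  p0 --x--> p1
  p1 --y--> p4
  p4 --y--> p4
  p4 --x--> p3
  p3 --x--> p3
  p3 --y--> p2
  p2 --y--> p2
  p2 --y--> p2
Final state: p2
Accept states: {p1, p2, p3, p5}
Yes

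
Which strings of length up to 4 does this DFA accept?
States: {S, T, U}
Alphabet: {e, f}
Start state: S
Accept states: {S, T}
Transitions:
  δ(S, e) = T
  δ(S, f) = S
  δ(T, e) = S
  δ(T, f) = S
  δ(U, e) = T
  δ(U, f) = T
ε, e, f, ee, ef, fe, ff, eee, eef, efe, eff, fee, fef, ffe, fff, eeee, eeef, eefe, eeff, efee, efef, effe, efff, feee, feef, fefe, feff, ffee, ffef, fffe, ffff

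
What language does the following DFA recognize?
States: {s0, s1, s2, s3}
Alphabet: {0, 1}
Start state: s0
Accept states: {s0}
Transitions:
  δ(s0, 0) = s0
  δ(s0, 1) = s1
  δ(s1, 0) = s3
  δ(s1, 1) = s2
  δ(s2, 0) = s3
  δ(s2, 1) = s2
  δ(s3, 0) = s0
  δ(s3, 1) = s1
Testing a few strings:
  '011' → reject
  '10' → reject
  '0010' → reject
  '1' → reject
State roles: s0=value ≡ 0 (mod 4); s1=value ≡ 1 (mod 4); s2=value ≡ 3 (mod 4); s3=value ≡ 2 (mod 4)
All binary strings representing a multiple of 4 (read in base 2; leading zeros allowed and ε counts as 0)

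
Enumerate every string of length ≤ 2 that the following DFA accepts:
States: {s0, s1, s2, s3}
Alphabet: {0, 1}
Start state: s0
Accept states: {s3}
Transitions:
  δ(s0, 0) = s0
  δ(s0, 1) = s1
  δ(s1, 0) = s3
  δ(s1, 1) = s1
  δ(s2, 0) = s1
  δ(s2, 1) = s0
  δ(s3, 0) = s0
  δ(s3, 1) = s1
10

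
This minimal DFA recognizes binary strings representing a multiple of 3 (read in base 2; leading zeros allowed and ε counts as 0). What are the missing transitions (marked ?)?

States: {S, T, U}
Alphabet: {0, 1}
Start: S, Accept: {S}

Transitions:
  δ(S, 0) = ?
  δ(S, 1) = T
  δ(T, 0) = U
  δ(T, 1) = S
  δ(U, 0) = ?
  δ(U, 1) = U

From the language and accept set, identify what each state tracks — S: value ≡ 0 (mod 3); T: value ≡ 1 (mod 3); U: value ≡ 2 (mod 3).
Each missing δ(q, a) is the state matching the new tracked value after reading a.
δ(S, 0) = S; δ(U, 0) = T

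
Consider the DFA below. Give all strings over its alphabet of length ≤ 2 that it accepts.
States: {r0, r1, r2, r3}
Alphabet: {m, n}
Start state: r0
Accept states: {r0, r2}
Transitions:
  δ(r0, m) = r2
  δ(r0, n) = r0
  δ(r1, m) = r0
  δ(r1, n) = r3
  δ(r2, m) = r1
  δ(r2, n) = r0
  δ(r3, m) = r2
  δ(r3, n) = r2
ε, m, n, mn, nm, nn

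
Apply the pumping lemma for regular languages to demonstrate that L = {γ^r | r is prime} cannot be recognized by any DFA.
Assume L is regular with pumping length p. Idea: pumping by a suitable count produces a composite length.
Let q be a prime with q ≥ p and choose s = γ^q ∈ L. By the pumping lemma, s = xyz with |xy| ≤ p, |y| = k ≥ 1. Take i = q+1: |xy^(q+1)z| = q + q·k = q(1+k). Since q ≥ 2 and 1+k ≥ 2, q(1+k) is composite, so xy^(q+1)z ∉ L.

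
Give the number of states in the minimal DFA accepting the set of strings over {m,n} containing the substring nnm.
By Myhill–Nerode, count the distinguishable equivalence classes: 4 classes — one per longest suffix of the input that is a prefix of 'nnm' (lengths 0 through 2), plus an absorbing 'already seen nnm' class.
4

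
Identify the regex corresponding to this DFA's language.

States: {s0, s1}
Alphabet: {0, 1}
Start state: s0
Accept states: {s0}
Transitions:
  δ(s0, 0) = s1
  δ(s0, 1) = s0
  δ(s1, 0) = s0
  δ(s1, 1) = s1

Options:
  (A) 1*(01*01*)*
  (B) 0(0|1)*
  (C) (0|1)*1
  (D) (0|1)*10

Check each option against the DFA on short strings; one disagreement eliminates an option:
  (A) 1*(01*01*)*: agrees with the DFA on every string of length ≤ 6
  (B) 0(0|1)*: on ε the DFA stays in s0 and accepts (s0 ∈ Accept), but the regex does not match it → eliminate
  (C) (0|1)*1: on ε the DFA stays in s0 and accepts (s0 ∈ Accept), but the regex does not match it → eliminate
  (D) (0|1)*10: on ε the DFA stays in s0 and accepts (s0 ∈ Accept), but the regex does not match it → eliminate
Only (A) is consistent with the DFA.
(A) 1*(01*01*)*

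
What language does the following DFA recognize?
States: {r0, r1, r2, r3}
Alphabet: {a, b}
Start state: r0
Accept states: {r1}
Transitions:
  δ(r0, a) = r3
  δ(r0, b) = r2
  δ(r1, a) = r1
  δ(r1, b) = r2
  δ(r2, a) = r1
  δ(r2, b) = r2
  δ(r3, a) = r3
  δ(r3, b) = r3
Testing a few strings:
  'ba' → accept
  'ab' → reject
  'bbaa' → accept
  'b' → reject
State roles: r0=no input read; r1=started with b, last symbol a; r2=started with b, last symbol b; r3=started with a (dead)
All strings over {a,b} that start with b and end with a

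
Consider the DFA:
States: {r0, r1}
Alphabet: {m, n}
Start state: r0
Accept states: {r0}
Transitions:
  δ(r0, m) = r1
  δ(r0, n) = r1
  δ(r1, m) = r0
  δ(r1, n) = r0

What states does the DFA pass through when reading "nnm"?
read 'n': r0 → r1
  read 'n': r1 → r0
  read 'm': r0 → r1
r0 -> r1 -> r0 -> r1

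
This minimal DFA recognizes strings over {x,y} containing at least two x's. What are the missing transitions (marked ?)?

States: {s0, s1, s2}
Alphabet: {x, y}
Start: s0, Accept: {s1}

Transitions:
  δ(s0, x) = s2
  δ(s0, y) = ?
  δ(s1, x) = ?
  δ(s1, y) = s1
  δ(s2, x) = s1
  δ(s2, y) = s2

From the language and accept set, identify what each state tracks — s0: zero x's seen; s1: ≥ two x's seen; s2: one x seen.
Each missing δ(q, a) is the state matching the new tracked value after reading a.
δ(s0, y) = s0; δ(s1, x) = s1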